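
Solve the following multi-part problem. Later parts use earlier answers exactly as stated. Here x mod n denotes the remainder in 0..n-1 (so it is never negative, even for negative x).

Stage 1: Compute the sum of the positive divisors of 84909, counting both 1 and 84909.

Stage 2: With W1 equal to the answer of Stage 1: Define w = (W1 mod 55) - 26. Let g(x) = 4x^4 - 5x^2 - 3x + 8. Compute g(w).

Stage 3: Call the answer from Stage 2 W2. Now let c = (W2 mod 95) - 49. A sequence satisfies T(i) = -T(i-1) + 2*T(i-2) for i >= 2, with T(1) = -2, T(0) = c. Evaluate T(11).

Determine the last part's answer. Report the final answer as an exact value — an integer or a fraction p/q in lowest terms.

12956

Stage 1: 84909 = 3 * 11 * 31 * 83; sigma = (1 + 3) * (1 + 11) * (1 + 31) * (1 + 83) = 4 * 12 * 32 * 84 = 129024; answer 129024
Stage 2: W1 = 129024; w = 23; 4*(23)^4 - 5*(23)^2 - 3*(23)^1 + 8 = (1119364) + (-2645) + (-69) + (8) = 1116658; answer 1116658
Stage 3: W2 = 1116658; c = -21; T(2) = -1*(-2) + 2*(-21) = -40; iterating: T(2)=-40, T(3)=36, T(4)=-116, T(5)=188, T(6)=-420, T(7)=796, T(8)=-1636, T(9)=3228, T(10)=-6500, T(11)=12956; answer 12956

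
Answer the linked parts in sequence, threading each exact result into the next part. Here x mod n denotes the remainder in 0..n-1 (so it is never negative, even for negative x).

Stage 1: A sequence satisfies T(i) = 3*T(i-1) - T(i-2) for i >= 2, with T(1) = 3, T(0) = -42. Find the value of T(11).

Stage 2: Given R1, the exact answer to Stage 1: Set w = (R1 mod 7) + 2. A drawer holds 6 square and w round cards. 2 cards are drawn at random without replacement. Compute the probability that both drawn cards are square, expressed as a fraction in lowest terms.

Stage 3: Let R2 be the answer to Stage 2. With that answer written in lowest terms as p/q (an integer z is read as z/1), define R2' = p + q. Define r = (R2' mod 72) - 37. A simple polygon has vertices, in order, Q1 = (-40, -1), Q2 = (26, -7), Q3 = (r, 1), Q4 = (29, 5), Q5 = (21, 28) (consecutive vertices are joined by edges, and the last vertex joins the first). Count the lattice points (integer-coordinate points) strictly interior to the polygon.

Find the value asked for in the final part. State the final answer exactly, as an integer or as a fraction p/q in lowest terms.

Stage 1: T(2) = 3*(3) - 1*(-42) = 51; iterating: T(2)=51, T(3)=150, T(4)=399, T(5)=1047, T(6)=2742, T(7)=7179, T(8)=18795, T(9)=49206, T(10)=128823, T(11)=337263; answer 337263
Stage 2: R1 = 337263; w = 5; total draws C(11,2) = 55; favorable C(6,2) = 15; P = 3/11; answer 3/11
Stage 3: R2 = 3/11; threaded value p + q = 14; r = -23; cross terms: (-40*-7 - 26*-1)=306, (26*1 - -23*-7)=-135, (-23*5 - 29*1)=-144, (29*28 - 21*5)=707, (21*-1 - -40*28)=1099; twice the area = |1833| = 1833; area = 1833/2; boundary points = 6 + 1 + 4 + 1 + 1 = 13; strictly interior points = area - boundary/2 + 1 = 911; answer 911

911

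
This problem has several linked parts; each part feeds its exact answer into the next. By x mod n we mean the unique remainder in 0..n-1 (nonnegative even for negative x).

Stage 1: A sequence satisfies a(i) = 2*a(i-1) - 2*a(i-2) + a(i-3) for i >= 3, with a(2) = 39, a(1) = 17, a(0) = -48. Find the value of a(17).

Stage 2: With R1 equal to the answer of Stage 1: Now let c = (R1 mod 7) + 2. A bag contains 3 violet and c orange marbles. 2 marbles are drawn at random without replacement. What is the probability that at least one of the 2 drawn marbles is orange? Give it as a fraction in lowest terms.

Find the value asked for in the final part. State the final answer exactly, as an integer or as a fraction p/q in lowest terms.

Stage 1: a(3) = 2*(39) - 2*(17) + 1*(-48) = -4; iterating: a(3)=-4, a(4)=-69, a(5)=-91, a(6)=-48, a(7)=17, a(8)=39, a(9)=-4, a(10)=-69, a(11)=-91, a(12)=-48, a(13)=17, a(14)=39, a(15)=-4, a(16)=-69, a(17)=-91; answer -91
Stage 2: R1 = -91; c = 2; total draws C(5,2) = 10; complement C(3,2) = 3; favorable 10 - 3 = 7; P = 7/10; answer 7/10

7/10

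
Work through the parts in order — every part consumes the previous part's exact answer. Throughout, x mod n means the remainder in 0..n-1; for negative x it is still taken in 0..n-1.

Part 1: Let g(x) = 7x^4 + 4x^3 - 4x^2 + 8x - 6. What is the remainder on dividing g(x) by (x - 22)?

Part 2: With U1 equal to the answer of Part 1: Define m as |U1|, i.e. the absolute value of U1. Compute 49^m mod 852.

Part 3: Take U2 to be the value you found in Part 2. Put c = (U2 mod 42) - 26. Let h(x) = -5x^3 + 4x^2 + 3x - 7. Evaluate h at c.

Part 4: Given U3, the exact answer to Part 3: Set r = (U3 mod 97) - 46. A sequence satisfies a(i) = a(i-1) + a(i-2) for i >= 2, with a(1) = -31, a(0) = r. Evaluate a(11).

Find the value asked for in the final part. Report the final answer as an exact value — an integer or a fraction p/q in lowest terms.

Part 1: remainder = value at the root: 7*(22)^4 + 4*(22)^3 - 4*(22)^2 + 8*(22)^1 - 6 = (1639792) + (42592) + (-1936) + (176) + (-6) = 1680618; answer 1680618
Part 2: U1 = 1680618; m = 1680618; squarings mod 852: 49^1=49, 49^2=697, 49^4=169, 49^8=445, 49^16=361, 49^32=817, 49^64=373, 49^128=253, 49^256=109, 49^512=805, 49^1024=505, 49^2048=277, 49^4096=49, 49^8192=697, 49^16384=169, 49^32768=445, 49^65536=361, 49^131072=817, 49^262144=373, 49^524288=253, 49^1048576=109; 49^1680618 = 49^2 * 49^8 * 49^32 * 49^64 * 49^128 * 49^1024 * 49^8192 * 49^32768 * 49^65536 * 49^524288 * 49^1048576 = 253 (mod 852); answer 253
Part 3: U2 = 253; c = -25; -5*(-25)^3 + 4*(-25)^2 + 3*(-25)^1 - 7 = (78125) + (2500) + (-75) + (-7) = 80543; answer 80543
Part 4: U3 = 80543; r = -13; a(2) = 1*(-31) + 1*(-13) = -44; iterating: a(2)=-44, a(3)=-75, a(4)=-119, a(5)=-194, a(6)=-313, a(7)=-507, a(8)=-820, a(9)=-1327, a(10)=-2147, a(11)=-3474; answer -3474

-3474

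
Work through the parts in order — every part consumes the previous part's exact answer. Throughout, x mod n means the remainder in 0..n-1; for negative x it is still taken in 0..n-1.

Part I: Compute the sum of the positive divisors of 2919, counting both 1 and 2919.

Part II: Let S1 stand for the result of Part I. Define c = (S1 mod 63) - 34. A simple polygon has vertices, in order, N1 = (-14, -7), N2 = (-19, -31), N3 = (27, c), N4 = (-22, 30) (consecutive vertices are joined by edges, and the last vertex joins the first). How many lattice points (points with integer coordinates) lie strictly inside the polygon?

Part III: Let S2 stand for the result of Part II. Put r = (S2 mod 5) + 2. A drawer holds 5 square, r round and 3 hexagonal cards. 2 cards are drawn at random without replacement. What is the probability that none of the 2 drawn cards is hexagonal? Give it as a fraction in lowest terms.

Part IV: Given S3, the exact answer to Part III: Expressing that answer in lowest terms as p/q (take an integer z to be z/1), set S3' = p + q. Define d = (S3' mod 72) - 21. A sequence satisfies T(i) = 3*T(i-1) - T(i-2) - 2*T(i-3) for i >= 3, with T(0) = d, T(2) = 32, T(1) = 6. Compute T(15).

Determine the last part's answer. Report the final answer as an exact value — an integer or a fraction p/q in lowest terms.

1399192

Part I: 2919 = 3 * 7 * 139; sigma = (1 + 3) * (1 + 7) * (1 + 139) = 4 * 8 * 140 = 4480; answer 4480
Part II: S1 = 4480; c = -27; cross terms: (-14*-31 - -19*-7)=301, (-19*-27 - 27*-31)=1350, (27*30 - -22*-27)=216, (-22*-7 - -14*30)=574; twice the area = |2441| = 2441; area = 2441/2; boundary points = 1 + 2 + 1 + 1 = 5; strictly interior points = area - boundary/2 + 1 = 1219; answer 1219
Part III: S2 = 1219; r = 6; total draws C(14,2) = 91; favorable C(11,2) = 55; P = 55/91; answer 55/91
Part IV: S3 = 55/91; threaded value p + q = 146; d = -19; T(3) = 3*(32) - 1*(6) - 2*(-19) = 128; iterating: T(3)=128, T(4)=340, T(5)=828, T(6)=1888, T(7)=4156, T(8)=8924, T(9)=18840, T(10)=39284, T(11)=81164, T(12)=166528, T(13)=339852, T(14)=690700, T(15)=1399192; answer 1399192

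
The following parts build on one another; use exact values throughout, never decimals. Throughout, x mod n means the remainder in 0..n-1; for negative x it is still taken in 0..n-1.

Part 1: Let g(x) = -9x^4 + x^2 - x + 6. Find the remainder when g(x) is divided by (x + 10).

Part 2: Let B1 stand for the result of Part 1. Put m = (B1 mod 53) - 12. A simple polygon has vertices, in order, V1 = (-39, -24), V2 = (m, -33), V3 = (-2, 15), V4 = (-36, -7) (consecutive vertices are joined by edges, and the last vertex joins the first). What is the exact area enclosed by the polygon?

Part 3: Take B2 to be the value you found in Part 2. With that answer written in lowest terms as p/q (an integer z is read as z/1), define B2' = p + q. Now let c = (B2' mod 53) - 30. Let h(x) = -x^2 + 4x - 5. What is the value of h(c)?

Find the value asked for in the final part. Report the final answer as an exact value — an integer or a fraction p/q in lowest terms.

-122

Part 1: remainder = value at the root: -9*(-10)^4 + 1*(-10)^2 - 1*(-10)^1 + 6 = (-90000) + (100) + (10) + (6) = -89884; answer -89884
Part 2: B1 = -89884; m = -8; cross terms: (-39*-33 - -8*-24)=1095, (-8*15 - -2*-33)=-186, (-2*-7 - -36*15)=554, (-36*-24 - -39*-7)=591; twice the area = |2054| = 2054; area = 1027; answer 1027
Part 3: B2 = 1027; threaded value p + q = 1028; c = -9; -1*(-9)^2 + 4*(-9)^1 - 5 = (-81) + (-36) + (-5) = -122; answer -122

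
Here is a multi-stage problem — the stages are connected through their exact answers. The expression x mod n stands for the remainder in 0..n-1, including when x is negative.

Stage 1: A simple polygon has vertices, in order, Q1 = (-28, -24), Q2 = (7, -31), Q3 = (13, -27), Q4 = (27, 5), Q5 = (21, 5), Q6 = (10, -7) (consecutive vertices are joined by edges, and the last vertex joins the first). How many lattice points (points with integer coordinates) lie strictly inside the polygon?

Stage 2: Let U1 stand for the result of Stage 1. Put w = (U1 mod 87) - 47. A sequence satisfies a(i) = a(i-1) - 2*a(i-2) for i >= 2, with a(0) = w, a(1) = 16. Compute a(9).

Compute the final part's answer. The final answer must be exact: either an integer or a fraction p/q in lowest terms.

Stage 1: cross terms: (-28*-31 - 7*-24)=1036, (7*-27 - 13*-31)=214, (13*5 - 27*-27)=794, (27*5 - 21*5)=30, (21*-7 - 10*5)=-197, (10*-24 - -28*-7)=-436; twice the area = |1441| = 1441; area = 1441/2; boundary points = 7 + 2 + 2 + 6 + 1 + 1 = 19; strictly interior points = area - boundary/2 + 1 = 712; answer 712
Stage 2: U1 = 712; w = -31; a(2) = 1*(16) - 2*(-31) = 78; iterating: a(2)=78, a(3)=46, a(4)=-110, a(5)=-202, a(6)=18, a(7)=422, a(8)=386, a(9)=-458; answer -458

-458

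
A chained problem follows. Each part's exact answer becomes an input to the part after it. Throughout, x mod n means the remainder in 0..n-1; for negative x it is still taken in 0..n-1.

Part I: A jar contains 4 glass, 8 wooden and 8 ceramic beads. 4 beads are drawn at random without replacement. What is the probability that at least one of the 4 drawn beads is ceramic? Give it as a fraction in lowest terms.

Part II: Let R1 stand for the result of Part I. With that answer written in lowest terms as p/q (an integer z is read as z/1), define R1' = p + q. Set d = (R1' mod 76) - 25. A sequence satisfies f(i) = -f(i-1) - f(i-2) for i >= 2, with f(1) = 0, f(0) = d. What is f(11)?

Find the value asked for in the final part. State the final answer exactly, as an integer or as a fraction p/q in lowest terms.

Part I: total draws C(20,4) = 4845; complement C(12,4) = 495; favorable 4845 - 495 = 4350; P = 290/323; answer 290/323
Part II: R1 = 290/323; threaded value p + q = 613; d = -20; f(2) = -1*(0) - 1*(-20) = 20; iterating: f(2)=20, f(3)=-20, f(4)=0, f(5)=20, f(6)=-20, f(7)=0, f(8)=20, f(9)=-20, f(10)=0, f(11)=20; answer 20

20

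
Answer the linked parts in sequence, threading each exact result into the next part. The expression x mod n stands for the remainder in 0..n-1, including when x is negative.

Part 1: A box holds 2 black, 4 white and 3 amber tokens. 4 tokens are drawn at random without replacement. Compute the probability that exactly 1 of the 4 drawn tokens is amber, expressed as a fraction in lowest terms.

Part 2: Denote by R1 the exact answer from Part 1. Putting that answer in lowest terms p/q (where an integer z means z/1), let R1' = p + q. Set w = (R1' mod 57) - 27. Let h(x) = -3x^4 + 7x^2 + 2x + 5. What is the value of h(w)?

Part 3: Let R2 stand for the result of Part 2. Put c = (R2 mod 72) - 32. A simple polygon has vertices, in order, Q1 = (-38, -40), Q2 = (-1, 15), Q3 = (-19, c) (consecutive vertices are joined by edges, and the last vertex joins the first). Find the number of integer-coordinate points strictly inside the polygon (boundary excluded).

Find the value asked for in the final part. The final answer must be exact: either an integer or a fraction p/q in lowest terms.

Part 1: total draws C(9,4) = 126; favorable C(3,1)*C(6,3) = 60; P = 10/21; answer 10/21
Part 2: R1 = 10/21; threaded value p + q = 31; w = 4; -3*(4)^4 + 7*(4)^2 + 2*(4)^1 + 5 = (-768) + (112) + (8) + (5) = -643; answer -643
Part 3: R2 = -643; c = -27; cross terms: (-38*15 - -1*-40)=-610, (-1*-27 - -19*15)=312, (-19*-40 - -38*-27)=-266; twice the area = |-564| = 564; area = 282; boundary points = 1 + 6 + 1 = 8; strictly interior points = area - boundary/2 + 1 = 279; answer 279

279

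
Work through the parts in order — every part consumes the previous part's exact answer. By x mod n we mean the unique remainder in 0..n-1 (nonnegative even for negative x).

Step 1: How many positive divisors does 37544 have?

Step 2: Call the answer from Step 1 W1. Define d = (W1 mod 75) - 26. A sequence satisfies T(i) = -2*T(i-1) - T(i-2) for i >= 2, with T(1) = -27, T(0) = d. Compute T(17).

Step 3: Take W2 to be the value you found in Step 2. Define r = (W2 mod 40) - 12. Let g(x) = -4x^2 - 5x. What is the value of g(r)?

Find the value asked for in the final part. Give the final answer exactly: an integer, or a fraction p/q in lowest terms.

-1241

Step 1: 37544 = 2^3 * 13 * 19^2; number of divisors = (3+1) * (1+1) * (2+1) = 24; answer 24
Step 2: W1 = 24; d = -2; T(2) = -2*(-27) - 1*(-2) = 56; iterating: T(2)=56, T(3)=-85, T(4)=114, T(5)=-143, T(6)=172, T(7)=-201, T(8)=230, T(9)=-259, T(10)=288, T(11)=-317, T(12)=346, T(13)=-375, T(14)=404, T(15)=-433, T(16)=462, T(17)=-491; answer -491
Step 3: W2 = -491; r = 17; -4*(17)^2 - 5*(17)^1 = (-1156) + (-85) = -1241; answer -1241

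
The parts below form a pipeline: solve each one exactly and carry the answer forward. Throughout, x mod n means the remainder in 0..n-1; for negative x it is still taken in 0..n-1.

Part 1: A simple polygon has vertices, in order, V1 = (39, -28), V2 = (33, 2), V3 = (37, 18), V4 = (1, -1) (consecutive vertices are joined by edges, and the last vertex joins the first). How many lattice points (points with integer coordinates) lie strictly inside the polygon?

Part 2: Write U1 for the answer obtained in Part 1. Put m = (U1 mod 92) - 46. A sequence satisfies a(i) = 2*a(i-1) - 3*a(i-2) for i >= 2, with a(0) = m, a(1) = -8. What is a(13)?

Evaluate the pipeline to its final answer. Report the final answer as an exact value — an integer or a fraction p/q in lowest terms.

61768

Part 1: cross terms: (39*2 - 33*-28)=1002, (33*18 - 37*2)=520, (37*-1 - 1*18)=-55, (1*-28 - 39*-1)=11; twice the area = |1478| = 1478; area = 739; boundary points = 6 + 4 + 1 + 1 = 12; strictly interior points = area - boundary/2 + 1 = 734; answer 734
Part 2: U1 = 734; m = 44; a(2) = 2*(-8) - 3*(44) = -148; iterating: a(2)=-148, a(3)=-272, a(4)=-100, a(5)=616, a(6)=1532, a(7)=1216, a(8)=-2164, a(9)=-7976, a(10)=-9460, a(11)=5008, a(12)=38396, a(13)=61768; answer 61768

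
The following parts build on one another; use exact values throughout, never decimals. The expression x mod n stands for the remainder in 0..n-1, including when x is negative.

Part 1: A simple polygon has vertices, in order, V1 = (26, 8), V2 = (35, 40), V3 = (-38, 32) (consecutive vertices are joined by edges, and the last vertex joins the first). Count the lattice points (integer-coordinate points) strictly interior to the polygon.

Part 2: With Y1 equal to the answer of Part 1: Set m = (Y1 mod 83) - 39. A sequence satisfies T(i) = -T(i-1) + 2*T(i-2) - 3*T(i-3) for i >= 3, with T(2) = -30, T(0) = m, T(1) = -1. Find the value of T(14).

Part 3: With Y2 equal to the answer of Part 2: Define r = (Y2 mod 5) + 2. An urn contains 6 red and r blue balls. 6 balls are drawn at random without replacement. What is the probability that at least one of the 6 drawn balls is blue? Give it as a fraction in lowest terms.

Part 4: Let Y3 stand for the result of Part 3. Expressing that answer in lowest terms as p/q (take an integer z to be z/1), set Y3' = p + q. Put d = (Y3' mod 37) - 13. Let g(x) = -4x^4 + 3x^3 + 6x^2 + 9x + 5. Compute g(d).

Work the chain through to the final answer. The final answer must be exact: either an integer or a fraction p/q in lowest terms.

-1925

Part 1: cross terms: (26*40 - 35*8)=760, (35*32 - -38*40)=2640, (-38*8 - 26*32)=-1136; twice the area = |2264| = 2264; area = 1132; boundary points = 1 + 1 + 8 = 10; strictly interior points = area - boundary/2 + 1 = 1128; answer 1128
Part 2: Y1 = 1128; m = 10; T(3) = -1*(-30) + 2*(-1) - 3*(10) = -2; iterating: T(3)=-2, T(4)=-55, T(5)=141, T(6)=-245, T(7)=692, T(8)=-1605, T(9)=3724, T(10)=-9010, T(11)=21273, T(12)=-50465, T(13)=120041, T(14)=-284790; answer -284790
Part 3: Y2 = -284790; r = 2; total draws C(8,6) = 28; complement C(6,6) = 1; favorable 28 - 1 = 27; P = 27/28; answer 27/28
Part 4: Y3 = 27/28; threaded value p + q = 55; d = 5; -4*(5)^4 + 3*(5)^3 + 6*(5)^2 + 9*(5)^1 + 5 = (-2500) + (375) + (150) + (45) + (5) = -1925; answer -1925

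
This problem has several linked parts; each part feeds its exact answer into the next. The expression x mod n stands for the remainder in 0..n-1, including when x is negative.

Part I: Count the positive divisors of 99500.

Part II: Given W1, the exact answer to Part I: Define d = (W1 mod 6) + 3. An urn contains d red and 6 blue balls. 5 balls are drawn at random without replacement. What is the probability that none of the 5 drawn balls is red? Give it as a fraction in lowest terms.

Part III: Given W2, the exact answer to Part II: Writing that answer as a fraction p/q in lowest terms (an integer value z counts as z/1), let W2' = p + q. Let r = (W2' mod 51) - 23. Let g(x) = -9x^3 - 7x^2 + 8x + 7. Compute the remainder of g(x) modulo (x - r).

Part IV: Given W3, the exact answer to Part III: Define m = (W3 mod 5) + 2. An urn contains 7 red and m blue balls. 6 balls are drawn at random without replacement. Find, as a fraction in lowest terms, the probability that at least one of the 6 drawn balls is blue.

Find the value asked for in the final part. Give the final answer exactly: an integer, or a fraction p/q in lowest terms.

29/30

Part I: 99500 = 2^2 * 5^3 * 199; number of divisors = (2+1) * (3+1) * (1+1) = 24; answer 24
Part II: W1 = 24; d = 3; total draws C(9,5) = 126; favorable C(6,5) = 6; P = 1/21; answer 1/21
Part III: W2 = 1/21; threaded value p + q = 22; r = -1; remainder = value at the root: -9*(-1)^3 - 7*(-1)^2 + 8*(-1)^1 + 7 = (9) + (-7) + (-8) + (7) = 1; answer 1
Part IV: W3 = 1; m = 3; total draws C(10,6) = 210; complement C(7,6) = 7; favorable 210 - 7 = 203; P = 29/30; answer 29/30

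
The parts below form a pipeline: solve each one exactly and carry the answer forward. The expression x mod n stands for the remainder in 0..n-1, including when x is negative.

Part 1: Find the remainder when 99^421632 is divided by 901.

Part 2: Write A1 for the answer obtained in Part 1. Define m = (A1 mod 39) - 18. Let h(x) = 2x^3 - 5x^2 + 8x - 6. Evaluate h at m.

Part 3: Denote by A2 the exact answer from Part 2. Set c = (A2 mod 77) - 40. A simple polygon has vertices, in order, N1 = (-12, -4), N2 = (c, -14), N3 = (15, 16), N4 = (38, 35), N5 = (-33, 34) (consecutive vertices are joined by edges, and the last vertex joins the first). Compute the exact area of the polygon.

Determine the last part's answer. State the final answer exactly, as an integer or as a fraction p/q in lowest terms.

1841

Part 1: squarings mod 901: 99^1=99, 99^2=791, 99^4=387, 99^8=203, 99^16=664, 99^32=307, 99^64=545, 99^128=596, 99^256=222, 99^512=630, 99^1024=460, 99^2048=766, 99^4096=205, 99^8192=579, 99^16384=69, 99^32768=256, 99^65536=664, 99^131072=307, 99^262144=545; 99^421632 = 99^256 * 99^512 * 99^1024 * 99^2048 * 99^8192 * 99^16384 * 99^131072 * 99^262144 = 664 (mod 901); answer 664
Part 2: A1 = 664; m = -17; 2*(-17)^3 - 5*(-17)^2 + 8*(-17)^1 - 6 = (-9826) + (-1445) + (-136) + (-6) = -11413; answer -11413
Part 3: A2 = -11413; c = 20; cross terms: (-12*-14 - 20*-4)=248, (20*16 - 15*-14)=530, (15*35 - 38*16)=-83, (38*34 - -33*35)=2447, (-33*-4 - -12*34)=540; twice the area = |3682| = 3682; area = 1841; answer 1841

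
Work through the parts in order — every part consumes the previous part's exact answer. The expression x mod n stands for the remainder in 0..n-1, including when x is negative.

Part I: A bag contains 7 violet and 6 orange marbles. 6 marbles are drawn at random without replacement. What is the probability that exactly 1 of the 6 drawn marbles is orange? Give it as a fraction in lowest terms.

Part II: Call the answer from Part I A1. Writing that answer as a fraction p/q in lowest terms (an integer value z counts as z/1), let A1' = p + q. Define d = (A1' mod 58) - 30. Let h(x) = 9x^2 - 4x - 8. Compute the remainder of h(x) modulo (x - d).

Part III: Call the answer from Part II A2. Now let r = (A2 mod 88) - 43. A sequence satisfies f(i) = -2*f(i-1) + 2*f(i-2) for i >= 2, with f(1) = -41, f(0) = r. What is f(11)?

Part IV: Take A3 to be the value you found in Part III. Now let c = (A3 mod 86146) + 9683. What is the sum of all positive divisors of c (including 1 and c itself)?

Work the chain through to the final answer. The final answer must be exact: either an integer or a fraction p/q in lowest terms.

32654

Part I: total draws C(13,6) = 1716; favorable C(6,1)*C(7,5) = 126; P = 21/286; answer 21/286
Part II: A1 = 21/286; threaded value p + q = 307; d = -13; remainder = value at the root: 9*(-13)^2 - 4*(-13)^1 - 8 = (1521) + (52) + (-8) = 1565; answer 1565
Part III: A2 = 1565; r = 26; f(2) = -2*(-41) + 2*(26) = 134; iterating: f(2)=134, f(3)=-350, f(4)=968, f(5)=-2636, f(6)=7208, f(7)=-19688, f(8)=53792, f(9)=-146960, f(10)=401504, f(11)=-1096928; answer -1096928
Part IV: A3 = -1096928; c = 32653; 32653 is prime, so its only divisors are 1 and 32653; sigma = 1 + 32653 = 32654; answer 32654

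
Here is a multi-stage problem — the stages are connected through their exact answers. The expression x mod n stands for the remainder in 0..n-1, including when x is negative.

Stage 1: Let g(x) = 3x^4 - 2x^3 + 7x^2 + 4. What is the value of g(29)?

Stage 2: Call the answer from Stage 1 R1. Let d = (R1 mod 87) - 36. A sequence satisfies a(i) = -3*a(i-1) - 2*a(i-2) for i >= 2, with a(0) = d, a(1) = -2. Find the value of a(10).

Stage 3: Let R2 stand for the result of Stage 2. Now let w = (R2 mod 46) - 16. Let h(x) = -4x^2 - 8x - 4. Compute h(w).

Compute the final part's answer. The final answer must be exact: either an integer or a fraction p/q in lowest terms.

Stage 1: 3*(29)^4 - 2*(29)^3 + 7*(29)^2 + 4 = (2121843) + (-48778) + (5887) + (4) = 2078956; answer 2078956
Stage 2: R1 = 2078956; d = -32; a(2) = -3*(-2) - 2*(-32) = 70; iterating: a(2)=70, a(3)=-206, a(4)=478, a(5)=-1022, a(6)=2110, a(7)=-4286, a(8)=8638, a(9)=-17342, a(10)=34750; answer 34750
Stage 3: R2 = 34750; w = 4; -4*(4)^2 - 8*(4)^1 - 4 = (-64) + (-32) + (-4) = -100; answer -100

-100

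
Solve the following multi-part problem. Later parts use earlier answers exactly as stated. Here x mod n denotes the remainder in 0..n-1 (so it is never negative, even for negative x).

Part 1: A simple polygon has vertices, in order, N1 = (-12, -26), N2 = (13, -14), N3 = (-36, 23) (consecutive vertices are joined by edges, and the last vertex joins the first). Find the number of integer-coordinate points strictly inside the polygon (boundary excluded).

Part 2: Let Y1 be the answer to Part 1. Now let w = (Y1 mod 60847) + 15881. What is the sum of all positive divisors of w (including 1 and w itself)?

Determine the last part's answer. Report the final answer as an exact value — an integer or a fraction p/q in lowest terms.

16896

Part 1: cross terms: (-12*-14 - 13*-26)=506, (13*23 - -36*-14)=-205, (-36*-26 - -12*23)=1212; twice the area = |1513| = 1513; area = 1513/2; boundary points = 1 + 1 + 1 = 3; strictly interior points = area - boundary/2 + 1 = 756; answer 756
Part 2: Y1 = 756; w = 16637; 16637 = 127 * 131; sigma = (1 + 127) * (1 + 131) = 128 * 132 = 16896; answer 16896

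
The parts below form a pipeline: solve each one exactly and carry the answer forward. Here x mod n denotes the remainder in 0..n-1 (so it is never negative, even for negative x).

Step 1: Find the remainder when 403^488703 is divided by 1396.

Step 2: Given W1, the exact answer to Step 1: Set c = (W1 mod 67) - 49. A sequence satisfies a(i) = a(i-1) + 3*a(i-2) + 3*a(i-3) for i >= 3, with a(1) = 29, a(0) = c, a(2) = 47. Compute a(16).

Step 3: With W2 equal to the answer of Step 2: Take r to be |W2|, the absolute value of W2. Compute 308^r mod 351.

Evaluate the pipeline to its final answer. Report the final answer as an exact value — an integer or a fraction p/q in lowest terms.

Step 1: squarings mod 1396: 403^1=403, 403^2=473, 403^4=369, 403^8=749, 403^16=1205, 403^32=185, 403^64=721, 403^128=529, 403^256=641, 403^512=457, 403^1024=845, 403^2048=669, 403^4096=841, 403^8192=905, 403^16384=969, 403^32768=849, 403^65536=465, 403^131072=1241, 403^262144=293; 403^488703 = 403^1 * 403^2 * 403^4 * 403^8 * 403^16 * 403^32 * 403^64 * 403^128 * 403^1024 * 403^4096 * 403^8192 * 403^16384 * 403^65536 * 403^131072 * 403^262144 = 1075 (mod 1396); answer 1075
Step 2: W1 = 1075; c = -46; a(3) = 1*(47) + 3*(29) + 3*(-46) = -4; iterating: a(3)=-4, a(4)=224, a(5)=353, a(6)=1013, a(7)=2744, a(8)=6842, a(9)=18113, a(10)=46871, a(11)=121736, a(12)=316688, a(13)=822509, a(14)=2137781, a(15)=5555372, a(16)=14436242; answer 14436242
Step 3: W2 = 14436242; r = 14436242; squarings mod 351: 308^1=308, 308^2=94, 308^4=61, 308^8=211, 308^16=295, 308^32=328, 308^64=178, 308^128=94, 308^256=61, 308^512=211, 308^1024=295, 308^2048=328, 308^4096=178, 308^8192=94, 308^16384=61, 308^32768=211, 308^65536=295, 308^131072=328, 308^262144=178, 308^524288=94, 308^1048576=61, 308^2097152=211, 308^4194304=295, 308^8388608=328; 308^14436242 = 308^2 * 308^16 * 308^128 * 308^256 * 308^512 * 308^1024 * 308^16384 * 308^262144 * 308^524288 * 308^1048576 * 308^4194304 * 308^8388608 = 211 (mod 351); answer 211

211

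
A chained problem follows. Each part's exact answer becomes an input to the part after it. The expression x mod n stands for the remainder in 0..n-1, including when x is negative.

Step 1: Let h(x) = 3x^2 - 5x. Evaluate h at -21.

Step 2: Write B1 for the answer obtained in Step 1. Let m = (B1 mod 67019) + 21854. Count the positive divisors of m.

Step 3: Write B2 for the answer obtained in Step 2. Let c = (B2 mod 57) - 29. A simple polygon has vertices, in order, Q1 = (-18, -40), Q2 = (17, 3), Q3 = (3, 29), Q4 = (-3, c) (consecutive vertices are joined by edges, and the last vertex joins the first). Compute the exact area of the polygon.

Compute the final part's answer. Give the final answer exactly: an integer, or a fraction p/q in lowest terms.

438

Step 1: 3*(-21)^2 - 5*(-21)^1 = (1323) + (105) = 1428; answer 1428
Step 2: B1 = 1428; m = 23282; 23282 = 2 * 7 * 1663; number of divisors = (1+1) * (1+1) * (1+1) = 8; answer 8
Step 3: B2 = 8; c = -21; cross terms: (-18*3 - 17*-40)=626, (17*29 - 3*3)=484, (3*-21 - -3*29)=24, (-3*-40 - -18*-21)=-258; twice the area = |876| = 876; area = 438; answer 438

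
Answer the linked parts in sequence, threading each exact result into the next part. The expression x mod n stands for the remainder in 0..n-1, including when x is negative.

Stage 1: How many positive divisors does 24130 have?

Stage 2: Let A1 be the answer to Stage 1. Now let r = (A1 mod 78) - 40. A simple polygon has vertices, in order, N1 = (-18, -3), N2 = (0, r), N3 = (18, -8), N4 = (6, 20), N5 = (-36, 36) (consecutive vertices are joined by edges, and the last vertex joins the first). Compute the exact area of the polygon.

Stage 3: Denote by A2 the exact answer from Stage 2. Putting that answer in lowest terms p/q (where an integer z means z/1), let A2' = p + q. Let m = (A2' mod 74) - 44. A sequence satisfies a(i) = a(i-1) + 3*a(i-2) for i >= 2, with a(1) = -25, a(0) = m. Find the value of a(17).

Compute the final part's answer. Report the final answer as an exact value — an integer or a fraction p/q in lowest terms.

Stage 1: 24130 = 2 * 5 * 19 * 127; number of divisors = (1+1) * (1+1) * (1+1) * (1+1) = 16; answer 16
Stage 2: A1 = 16; r = -24; cross terms: (-18*-24 - 0*-3)=432, (0*-8 - 18*-24)=432, (18*20 - 6*-8)=408, (6*36 - -36*20)=936, (-36*-3 - -18*36)=756; twice the area = |2964| = 2964; area = 1482; answer 1482
Stage 3: A2 = 1482; threaded value p + q = 1483; m = -41; a(2) = 1*(-25) + 3*(-41) = -148; iterating: a(2)=-148, a(3)=-223, a(4)=-667, a(5)=-1336, a(6)=-3337, a(7)=-7345, a(8)=-17356, a(9)=-39391, a(10)=-91459, a(11)=-209632, a(12)=-484009, a(13)=-1112905, a(14)=-2564932, a(15)=-5903647, a(16)=-13598443, a(17)=-31309384; answer -31309384

-31309384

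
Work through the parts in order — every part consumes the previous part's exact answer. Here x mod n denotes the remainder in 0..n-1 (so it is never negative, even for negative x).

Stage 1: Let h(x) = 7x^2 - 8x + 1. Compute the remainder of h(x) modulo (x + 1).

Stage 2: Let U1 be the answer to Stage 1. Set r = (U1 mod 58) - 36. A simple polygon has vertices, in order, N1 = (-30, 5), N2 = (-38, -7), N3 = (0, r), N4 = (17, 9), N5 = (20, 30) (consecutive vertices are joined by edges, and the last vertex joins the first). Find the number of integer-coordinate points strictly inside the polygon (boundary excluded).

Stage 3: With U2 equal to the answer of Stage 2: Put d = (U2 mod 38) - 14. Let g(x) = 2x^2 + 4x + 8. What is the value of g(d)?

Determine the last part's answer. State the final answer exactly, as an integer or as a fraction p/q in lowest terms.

654

Stage 1: remainder = value at the root: 7*(-1)^2 - 8*(-1)^1 + 1 = (7) + (8) + (1) = 16; answer 16
Stage 2: U1 = 16; r = -20; cross terms: (-30*-7 - -38*5)=400, (-38*-20 - 0*-7)=760, (0*9 - 17*-20)=340, (17*30 - 20*9)=330, (20*5 - -30*30)=1000; twice the area = |2830| = 2830; area = 1415; boundary points = 4 + 1 + 1 + 3 + 25 = 34; strictly interior points = area - boundary/2 + 1 = 1399; answer 1399
Stage 3: U2 = 1399; d = 17; 2*(17)^2 + 4*(17)^1 + 8 = (578) + (68) + (8) = 654; answer 654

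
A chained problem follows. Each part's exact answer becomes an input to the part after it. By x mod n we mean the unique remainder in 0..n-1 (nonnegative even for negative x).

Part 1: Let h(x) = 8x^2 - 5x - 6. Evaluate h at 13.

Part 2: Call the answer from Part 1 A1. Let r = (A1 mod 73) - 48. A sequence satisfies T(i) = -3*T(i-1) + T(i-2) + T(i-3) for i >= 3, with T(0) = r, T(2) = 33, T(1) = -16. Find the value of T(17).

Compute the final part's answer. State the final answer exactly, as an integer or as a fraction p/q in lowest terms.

Part 1: 8*(13)^2 - 5*(13)^1 - 6 = (1352) + (-65) + (-6) = 1281; answer 1281
Part 2: A1 = 1281; r = -8; T(3) = -3*(33) + 1*(-16) + 1*(-8) = -123; iterating: T(3)=-123, T(4)=386, T(5)=-1248, T(6)=4007, T(7)=-12883, T(8)=41408, T(9)=-133100, T(10)=427825, T(11)=-1375167, T(12)=4420226, T(13)=-14208020, T(14)=45669119, T(15)=-146795151, T(16)=471846552, T(17)=-1516665688; answer -1516665688

-1516665688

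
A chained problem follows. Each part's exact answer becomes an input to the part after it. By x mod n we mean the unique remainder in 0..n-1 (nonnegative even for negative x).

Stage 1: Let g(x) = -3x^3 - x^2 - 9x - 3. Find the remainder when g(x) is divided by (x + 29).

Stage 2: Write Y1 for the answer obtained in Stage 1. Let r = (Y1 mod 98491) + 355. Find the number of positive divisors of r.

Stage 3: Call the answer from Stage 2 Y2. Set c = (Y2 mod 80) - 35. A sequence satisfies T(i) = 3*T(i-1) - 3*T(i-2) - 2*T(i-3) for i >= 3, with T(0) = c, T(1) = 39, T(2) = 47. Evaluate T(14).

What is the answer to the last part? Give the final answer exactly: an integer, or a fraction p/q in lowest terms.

33395

Stage 1: remainder = value at the root: -3*(-29)^3 - 1*(-29)^2 - 9*(-29)^1 - 3 = (73167) + (-841) + (261) + (-3) = 72584; answer 72584
Stage 2: Y1 = 72584; r = 72939; 72939 = 3 * 41 * 593; number of divisors = (1+1) * (1+1) * (1+1) = 8; answer 8
Stage 3: Y2 = 8; c = -27; T(3) = 3*(47) - 3*(39) - 2*(-27) = 78; iterating: T(3)=78, T(4)=15, T(5)=-283, T(6)=-1050, T(7)=-2331, T(8)=-3277, T(9)=-738, T(10)=12279, T(11)=45605, T(12)=101454, T(13)=142989, T(14)=33395; answer 33395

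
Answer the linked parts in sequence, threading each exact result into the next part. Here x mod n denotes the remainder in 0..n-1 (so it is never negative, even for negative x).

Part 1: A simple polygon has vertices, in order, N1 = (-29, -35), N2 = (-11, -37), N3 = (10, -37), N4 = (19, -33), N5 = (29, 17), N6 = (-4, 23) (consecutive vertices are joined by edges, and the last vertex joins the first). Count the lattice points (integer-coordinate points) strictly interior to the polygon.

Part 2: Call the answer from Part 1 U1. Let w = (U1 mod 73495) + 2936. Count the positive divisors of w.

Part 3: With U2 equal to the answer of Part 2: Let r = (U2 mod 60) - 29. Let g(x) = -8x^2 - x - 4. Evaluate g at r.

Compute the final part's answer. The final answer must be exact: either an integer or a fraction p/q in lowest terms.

-1343

Part 1: cross terms: (-29*-37 - -11*-35)=688, (-11*-37 - 10*-37)=777, (10*-33 - 19*-37)=373, (19*17 - 29*-33)=1280, (29*23 - -4*17)=735, (-4*-35 - -29*23)=807; twice the area = |4660| = 4660; area = 2330; boundary points = 2 + 21 + 1 + 10 + 3 + 1 = 38; strictly interior points = area - boundary/2 + 1 = 2312; answer 2312
Part 2: U1 = 2312; w = 5248; 5248 = 2^7 * 41; number of divisors = (7+1) * (1+1) = 16; answer 16
Part 3: U2 = 16; r = -13; -8*(-13)^2 - 1*(-13)^1 - 4 = (-1352) + (13) + (-4) = -1343; answer -1343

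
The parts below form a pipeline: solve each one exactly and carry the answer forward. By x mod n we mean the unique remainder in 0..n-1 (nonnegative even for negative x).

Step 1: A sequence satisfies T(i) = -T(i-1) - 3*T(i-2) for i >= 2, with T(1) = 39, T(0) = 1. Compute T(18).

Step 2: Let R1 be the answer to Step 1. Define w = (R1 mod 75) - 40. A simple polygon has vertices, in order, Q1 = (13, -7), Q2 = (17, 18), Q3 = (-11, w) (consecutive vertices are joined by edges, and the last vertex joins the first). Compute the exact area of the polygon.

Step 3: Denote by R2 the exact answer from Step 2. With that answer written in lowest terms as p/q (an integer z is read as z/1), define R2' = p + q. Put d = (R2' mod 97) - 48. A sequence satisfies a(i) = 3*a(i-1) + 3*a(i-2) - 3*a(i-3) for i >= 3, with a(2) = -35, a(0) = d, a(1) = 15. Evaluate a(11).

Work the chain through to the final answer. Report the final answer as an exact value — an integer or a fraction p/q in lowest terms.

Step 1: T(2) = -1*(39) - 3*(1) = -42; iterating: T(2)=-42, T(3)=-75, T(4)=201, T(5)=24, T(6)=-627, T(7)=555, T(8)=1326, T(9)=-2991, T(10)=-987, T(11)=9960, T(12)=-6999, T(13)=-22881, T(14)=43878, T(15)=24765, T(16)=-156399, T(17)=82104, T(18)=387093; answer 387093
Step 2: R1 = 387093; w = -22; cross terms: (13*18 - 17*-7)=353, (17*-22 - -11*18)=-176, (-11*-7 - 13*-22)=363; twice the area = |540| = 540; area = 270; answer 270
Step 3: R2 = 270; threaded value p + q = 271; d = 29; a(3) = 3*(-35) + 3*(15) - 3*(29) = -147; iterating: a(3)=-147, a(4)=-591, a(5)=-2109, a(6)=-7659, a(7)=-27531, a(8)=-99243, a(9)=-357345, a(10)=-1287171, a(11)=-4635819; answer -4635819

-4635819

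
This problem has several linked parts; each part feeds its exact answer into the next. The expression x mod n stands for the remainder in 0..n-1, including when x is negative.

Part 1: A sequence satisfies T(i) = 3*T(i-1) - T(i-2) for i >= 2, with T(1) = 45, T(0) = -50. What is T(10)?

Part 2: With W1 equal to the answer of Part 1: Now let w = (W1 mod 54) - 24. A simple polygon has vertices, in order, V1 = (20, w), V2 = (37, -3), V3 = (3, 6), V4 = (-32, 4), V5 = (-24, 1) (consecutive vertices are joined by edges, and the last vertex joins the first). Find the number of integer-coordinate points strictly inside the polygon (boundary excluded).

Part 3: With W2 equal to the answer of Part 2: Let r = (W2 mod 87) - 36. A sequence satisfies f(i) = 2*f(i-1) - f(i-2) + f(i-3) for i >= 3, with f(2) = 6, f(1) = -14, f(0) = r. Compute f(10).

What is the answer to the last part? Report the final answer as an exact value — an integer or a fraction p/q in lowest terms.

Part 1: T(2) = 3*(45) - 1*(-50) = 185; iterating: T(2)=185, T(3)=510, T(4)=1345, T(5)=3525, T(6)=9230, T(7)=24165, T(8)=63265, T(9)=165630, T(10)=433625; answer 433625
Part 2: W1 = 433625; w = -19; cross terms: (20*-3 - 37*-19)=643, (37*6 - 3*-3)=231, (3*4 - -32*6)=204, (-32*1 - -24*4)=64, (-24*-19 - 20*1)=436; twice the area = |1578| = 1578; area = 789; boundary points = 1 + 1 + 1 + 1 + 4 = 8; strictly interior points = area - boundary/2 + 1 = 786; answer 786
Part 3: W2 = 786; r = -33; f(3) = 2*(6) - 1*(-14) + 1*(-33) = -7; iterating: f(3)=-7, f(4)=-34, f(5)=-55, f(6)=-83, f(7)=-145, f(8)=-262, f(9)=-462, f(10)=-807; answer -807

-807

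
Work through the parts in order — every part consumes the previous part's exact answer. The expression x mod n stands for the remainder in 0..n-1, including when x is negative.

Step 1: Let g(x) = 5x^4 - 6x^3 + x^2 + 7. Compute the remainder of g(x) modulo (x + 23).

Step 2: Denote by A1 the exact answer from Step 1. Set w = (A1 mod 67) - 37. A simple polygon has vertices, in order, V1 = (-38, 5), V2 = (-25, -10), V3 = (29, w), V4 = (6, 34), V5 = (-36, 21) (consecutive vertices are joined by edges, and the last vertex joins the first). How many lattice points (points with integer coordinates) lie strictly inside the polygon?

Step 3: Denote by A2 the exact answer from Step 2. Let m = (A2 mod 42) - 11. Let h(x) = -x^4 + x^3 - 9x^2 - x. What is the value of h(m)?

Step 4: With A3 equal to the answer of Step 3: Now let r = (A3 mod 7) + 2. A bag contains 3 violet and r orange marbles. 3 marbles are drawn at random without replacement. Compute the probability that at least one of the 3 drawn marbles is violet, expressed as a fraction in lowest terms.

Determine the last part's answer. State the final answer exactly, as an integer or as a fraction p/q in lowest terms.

31/35

Step 1: remainder = value at the root: 5*(-23)^4 - 6*(-23)^3 + 1*(-23)^2 + 7 = (1399205) + (73002) + (529) + (7) = 1472743; answer 1472743
Step 2: A1 = 1472743; w = -21; cross terms: (-38*-10 - -25*5)=505, (-25*-21 - 29*-10)=815, (29*34 - 6*-21)=1112, (6*21 - -36*34)=1350, (-36*5 - -38*21)=618; twice the area = |4400| = 4400; area = 2200; boundary points = 1 + 1 + 1 + 1 + 2 = 6; strictly interior points = area - boundary/2 + 1 = 2198; answer 2198
Step 3: A2 = 2198; m = 3; -1*(3)^4 + 1*(3)^3 - 9*(3)^2 - 1*(3)^1 = (-81) + (27) + (-81) + (-3) = -138; answer -138
Step 4: A3 = -138; r = 4; total draws C(7,3) = 35; complement C(4,3) = 4; favorable 35 - 4 = 31; P = 31/35; answer 31/35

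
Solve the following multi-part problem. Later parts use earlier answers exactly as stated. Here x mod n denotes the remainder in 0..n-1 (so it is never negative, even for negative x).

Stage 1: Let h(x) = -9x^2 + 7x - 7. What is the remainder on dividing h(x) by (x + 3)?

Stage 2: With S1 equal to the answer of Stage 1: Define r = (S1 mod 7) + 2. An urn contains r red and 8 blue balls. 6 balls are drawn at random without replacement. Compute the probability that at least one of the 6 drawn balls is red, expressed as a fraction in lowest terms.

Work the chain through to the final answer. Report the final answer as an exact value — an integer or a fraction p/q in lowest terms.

422/429

Stage 1: remainder = value at the root: -9*(-3)^2 + 7*(-3)^1 - 7 = (-81) + (-21) + (-7) = -109; answer -109
Stage 2: S1 = -109; r = 5; total draws C(13,6) = 1716; complement C(8,6) = 28; favorable 1716 - 28 = 1688; P = 422/429; answer 422/429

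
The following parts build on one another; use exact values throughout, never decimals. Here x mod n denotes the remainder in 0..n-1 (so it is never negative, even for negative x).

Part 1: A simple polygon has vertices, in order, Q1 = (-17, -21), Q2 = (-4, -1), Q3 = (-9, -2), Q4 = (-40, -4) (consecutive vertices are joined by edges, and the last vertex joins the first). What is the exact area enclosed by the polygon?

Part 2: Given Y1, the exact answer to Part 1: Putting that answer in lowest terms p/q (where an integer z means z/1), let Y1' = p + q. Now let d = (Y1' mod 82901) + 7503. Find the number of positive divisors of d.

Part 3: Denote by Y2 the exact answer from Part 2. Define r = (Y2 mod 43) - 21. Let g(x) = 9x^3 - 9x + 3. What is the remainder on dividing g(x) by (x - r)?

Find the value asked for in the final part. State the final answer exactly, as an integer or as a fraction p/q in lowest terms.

Part 1: cross terms: (-17*-1 - -4*-21)=-67, (-4*-2 - -9*-1)=-1, (-9*-4 - -40*-2)=-44, (-40*-21 - -17*-4)=772; twice the area = |660| = 660; area = 330; answer 330
Part 2: Y1 = 330; threaded value p + q = 331; d = 7834; 7834 = 2 * 3917; number of divisors = (1+1) * (1+1) = 4; answer 4
Part 3: Y2 = 4; r = -17; remainder = value at the root: 9*(-17)^3 - 9*(-17)^1 + 3 = (-44217) + (153) + (3) = -44061; answer -44061

-44061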